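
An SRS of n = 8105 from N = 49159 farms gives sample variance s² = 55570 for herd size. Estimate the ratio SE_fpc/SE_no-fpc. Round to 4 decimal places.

0.9139

f = n/N = 8105/49159 = 0.16487317.
SE_no-fpc = √(s²/n) = 2.6184464; SE_fpc = √((1−f)s²/n) = 2.3928744.
Ratio = √(1−f) = 0.91385274.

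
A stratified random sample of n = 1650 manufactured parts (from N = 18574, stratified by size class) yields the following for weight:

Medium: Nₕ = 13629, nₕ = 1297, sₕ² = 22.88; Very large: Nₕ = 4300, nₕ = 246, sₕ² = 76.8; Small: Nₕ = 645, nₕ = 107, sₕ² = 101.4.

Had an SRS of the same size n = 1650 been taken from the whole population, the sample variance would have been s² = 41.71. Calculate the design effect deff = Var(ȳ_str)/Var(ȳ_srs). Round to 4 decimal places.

1.0994

Var(ȳ_str) = Σ Wₕ²(1−fₕ)sₕ²/nₕ with Wₕ = Nₕ/18574:
  Medium: (13629/18574)²·(1−1297/13629)·22.88/1297 = 0.0085941448
  Very large: (4300/18574)²·(1−246/4300)·76.8/246 = 0.01577493
  Small: (645/18574)²·(1−107/645)·101.4/107 = 9.5320275 × 10^-4
  → Var(ȳ_str) = 0.025322278.
Var(ȳ_srs) = (1 − 1650/18574)·41.71/1650 = 0.023033176.
deff = 0.025322278 / 0.023033176 = 1.0994.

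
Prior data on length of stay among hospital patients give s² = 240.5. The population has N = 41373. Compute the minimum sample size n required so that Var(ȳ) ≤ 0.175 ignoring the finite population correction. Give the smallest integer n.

1375

Without fpc, n₀ = s²/D = 240.5/0.175 = 1374.2857.
Rounding up, n = 1375.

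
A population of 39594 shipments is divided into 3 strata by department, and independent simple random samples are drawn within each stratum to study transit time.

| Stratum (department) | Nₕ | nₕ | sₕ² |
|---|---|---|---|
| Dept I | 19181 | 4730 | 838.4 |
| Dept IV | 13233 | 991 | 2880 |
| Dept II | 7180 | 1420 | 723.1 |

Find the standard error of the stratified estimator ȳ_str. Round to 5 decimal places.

Var(ȳ_str) = Σₕ Wₕ²(1 − fₕ)sₕ²/nₕ with Wₕ = Nₕ/N, N = 39594.
Dept I: Wₕ = 0.48444209; term = 0.48444209²·(1 − 0.24659820)·838.4/4730 = 0.03134011.
Dept IV: Wₕ = 0.33421731; term = 0.33421731²·(1 − 0.07488854)·2880/991 = 0.30031067.
Dept II: Wₕ = 0.18134061; term = 0.18134061²·(1 − 0.19777159)·723.1/1420 = 0.013433779.
Sum = 0.34508456.
SE = √(0.34508456) = 0.58744.

0.58744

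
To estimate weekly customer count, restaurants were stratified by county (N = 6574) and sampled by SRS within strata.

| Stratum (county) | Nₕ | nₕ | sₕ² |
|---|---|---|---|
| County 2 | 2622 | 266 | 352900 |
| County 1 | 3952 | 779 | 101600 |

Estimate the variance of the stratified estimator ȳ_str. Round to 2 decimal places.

227.48

Var(ȳ_str) = Σₕ Wₕ²(1 − fₕ)sₕ²/nₕ with Wₕ = Nₕ/N, N = 6574.
County 2: Wₕ = 0.39884393; term = 0.39884393²·(1 − 0.10144928)·352900/266 = 189.63504.
County 1: Wₕ = 0.60115607; term = 0.60115607²·(1 − 0.19711538)·101600/779 = 37.842852.
Sum = 227.47789.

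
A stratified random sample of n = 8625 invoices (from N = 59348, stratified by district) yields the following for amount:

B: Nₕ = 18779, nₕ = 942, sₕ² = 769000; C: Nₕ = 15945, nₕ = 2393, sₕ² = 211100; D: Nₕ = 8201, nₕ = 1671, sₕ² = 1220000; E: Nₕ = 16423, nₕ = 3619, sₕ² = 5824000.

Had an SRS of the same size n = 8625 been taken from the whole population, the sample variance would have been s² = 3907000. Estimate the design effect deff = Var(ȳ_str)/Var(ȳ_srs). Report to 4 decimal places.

0.4913

Var(ȳ_str) = Σ Wₕ²(1−fₕ)sₕ²/nₕ with Wₕ = Nₕ/59348:
  B: (18779/59348)²·(1−942/18779)·769000/942 = 77.634996
  C: (15945/59348)²·(1−2393/15945)·211100/2393 = 5.4120435
  D: (8201/59348)²·(1−1671/8201)·1220000/1671 = 11.100721
  E: (16423/59348)²·(1−3619/16423)·5824000/3619 = 96.076852
  → Var(ȳ_str) = 190.22461.
Var(ȳ_srs) = (1 − 8625/59348)·3907000/8625 = 387.15347.
deff = 190.22461 / 387.15347 = 0.4913.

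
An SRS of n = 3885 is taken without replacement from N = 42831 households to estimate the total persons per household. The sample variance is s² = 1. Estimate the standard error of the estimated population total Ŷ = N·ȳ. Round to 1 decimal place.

Var(Ŷ) = N²·Var(ȳ) = N²·(1 − n/N)·s²/n.
f = 3885/42831 = 0.09070533; Var(ȳ) = 0.90929467·1/3885 = 2.3405268 × 10^-4.
Var(Ŷ) = 42831² · (2.3405268 × 10^-4) = 429368.37.
SE(Ŷ) = √(429368.37) = 655.3.

655.3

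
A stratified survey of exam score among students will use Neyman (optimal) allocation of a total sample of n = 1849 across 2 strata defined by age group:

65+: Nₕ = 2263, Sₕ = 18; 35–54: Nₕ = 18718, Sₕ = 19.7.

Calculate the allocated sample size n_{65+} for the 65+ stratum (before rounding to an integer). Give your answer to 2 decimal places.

183.93

Neyman allocation: nₕ = n·NₕSₕ / Σⱼ NⱼSⱼ.
Σ NⱼSⱼ = 2263·18 + 18718·19.7 = 409478.6.
n_{65+} = 1849·2263·18 / 409478.6 = 183.93.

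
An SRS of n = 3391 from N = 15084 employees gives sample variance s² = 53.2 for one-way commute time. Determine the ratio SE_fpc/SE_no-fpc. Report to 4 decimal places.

0.8805

f = n/N = 3391/15084 = 0.22480774.
SE_no-fpc = √(s²/n) = 0.12525409; SE_fpc = √((1−f)s²/n) = 0.11027997.
Ratio = √(1−f) = 0.88045003.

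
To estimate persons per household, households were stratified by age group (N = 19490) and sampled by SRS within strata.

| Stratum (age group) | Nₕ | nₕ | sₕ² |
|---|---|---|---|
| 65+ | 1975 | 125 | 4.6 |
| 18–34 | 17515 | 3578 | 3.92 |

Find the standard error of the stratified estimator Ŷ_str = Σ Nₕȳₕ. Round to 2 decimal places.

633.95

Var(Ŷ_str) = Σₕ Nₕ²(1 − fₕ)sₕ²/nₕ.
65+: 1975²·(1 − 125/1975)·4.6/125 = 134458.
18–34: 17515²·(1 − 3578/17515)·3.92/3578 = 267439.27.
Sum = 401897.27.
SE = √(401897.27) = 633.95.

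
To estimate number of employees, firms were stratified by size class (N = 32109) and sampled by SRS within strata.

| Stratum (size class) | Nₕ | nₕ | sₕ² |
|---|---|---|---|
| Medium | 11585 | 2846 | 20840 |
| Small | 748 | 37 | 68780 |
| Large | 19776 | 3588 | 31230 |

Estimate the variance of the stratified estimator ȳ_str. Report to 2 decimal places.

Var(ȳ_str) = Σₕ Wₕ²(1 − fₕ)sₕ²/nₕ with Wₕ = Nₕ/N, N = 32109.
Medium: Wₕ = 0.36080227; term = 0.36080227²·(1 − 0.24566249)·20840/2846 = 0.71906316.
Small: Wₕ = 0.02329565; term = 0.02329565²·(1 − 0.04946524)·68780/37 = 0.95891053.
Large: Wₕ = 0.61590208; term = 0.61590208²·(1 − 0.18143204)·31230/3588 = 2.7026987.
Sum = 4.3806724.

4.38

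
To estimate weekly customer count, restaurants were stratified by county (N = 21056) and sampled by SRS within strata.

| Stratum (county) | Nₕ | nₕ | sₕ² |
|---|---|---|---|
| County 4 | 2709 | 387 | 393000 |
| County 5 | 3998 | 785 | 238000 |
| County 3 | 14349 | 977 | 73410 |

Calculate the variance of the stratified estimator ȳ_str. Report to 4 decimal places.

Var(ȳ_str) = Σₕ Wₕ²(1 − fₕ)sₕ²/nₕ with Wₕ = Nₕ/N, N = 21056.
County 4: Wₕ = 0.12865691; term = 0.12865691²·(1 − 0.14285714)·393000/387 = 14.407912.
County 5: Wₕ = 0.18987462; term = 0.18987462²·(1 − 0.19634817)·238000/785 = 8.7843387.
County 3: Wₕ = 0.68146847; term = 0.68146847²·(1 − 0.06808837)·73410/977 = 32.518232.
Sum = 55.710483.

55.7105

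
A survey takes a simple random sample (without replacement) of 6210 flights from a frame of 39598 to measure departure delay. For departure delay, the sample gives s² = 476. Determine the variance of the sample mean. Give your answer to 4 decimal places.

Under SRS without replacement, Var(ȳ) = (1 − f)·s²/n with f = n/N = 6210/39598 = 0.15682610.
Var(ȳ) = (1 − 0.15682610)·476/6210 = 0.84317390·0.076650564 = 0.064629754.

0.0646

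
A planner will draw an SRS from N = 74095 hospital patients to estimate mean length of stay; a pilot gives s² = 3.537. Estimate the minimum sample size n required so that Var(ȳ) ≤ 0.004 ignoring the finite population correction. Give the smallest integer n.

885

Without fpc, n₀ = s²/D = 3.537/0.004 = 884.2500.
Rounding up, n = 885.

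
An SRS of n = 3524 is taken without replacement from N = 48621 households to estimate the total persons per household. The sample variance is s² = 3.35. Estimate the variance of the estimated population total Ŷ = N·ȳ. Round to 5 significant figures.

Var(Ŷ) = N²·Var(ȳ) = N²·(1 − n/N)·s²/n.
f = 3524/48621 = 0.07247897; Var(ȳ) = 0.92752103·3.35/3524 = 8.8172402 × 10^-4.
Var(Ŷ) = 48621² · (8.8172402 × 10^-4) = 2.084397 × 10^6.

2.0844 × 10^6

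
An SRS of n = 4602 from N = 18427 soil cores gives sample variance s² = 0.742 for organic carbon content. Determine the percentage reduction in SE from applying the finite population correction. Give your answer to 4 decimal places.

f = n/N = 4602/18427 = 0.24974223.
SE_no-fpc = √(s²/n) = 0.012697805; SE_fpc = √((1−f)s²/n) = 0.010998511.
Ratio = √(1−f) = 0.86617422. Reduction = 100·(1 − 0.86617422) = 13.3826%.

13.3826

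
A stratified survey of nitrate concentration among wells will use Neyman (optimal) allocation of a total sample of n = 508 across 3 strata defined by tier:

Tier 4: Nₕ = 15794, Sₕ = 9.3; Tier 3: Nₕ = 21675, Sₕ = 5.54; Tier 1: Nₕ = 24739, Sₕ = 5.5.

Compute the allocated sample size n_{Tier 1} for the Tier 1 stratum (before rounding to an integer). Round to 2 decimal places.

Neyman allocation: nₕ = n·NₕSₕ / Σⱼ NⱼSⱼ.
Σ NⱼSⱼ = 15794·9.3 + 21675·5.54 + 24739·5.5 = 403028.2.
n_{Tier 1} = 508·24739·5.5 / 403028.2 = 171.50.

171.50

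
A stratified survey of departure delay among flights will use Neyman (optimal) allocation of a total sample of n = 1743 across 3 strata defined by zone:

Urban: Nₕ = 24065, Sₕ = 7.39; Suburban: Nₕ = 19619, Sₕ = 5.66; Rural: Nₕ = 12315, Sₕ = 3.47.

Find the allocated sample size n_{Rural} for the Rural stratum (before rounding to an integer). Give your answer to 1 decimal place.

224.6

Neyman allocation: nₕ = n·NₕSₕ / Σⱼ NⱼSⱼ.
Σ NⱼSⱼ = 24065·7.39 + 19619·5.66 + 12315·3.47 = 331616.94.
n_{Rural} = 1743·12315·3.47 / 331616.94 = 224.6.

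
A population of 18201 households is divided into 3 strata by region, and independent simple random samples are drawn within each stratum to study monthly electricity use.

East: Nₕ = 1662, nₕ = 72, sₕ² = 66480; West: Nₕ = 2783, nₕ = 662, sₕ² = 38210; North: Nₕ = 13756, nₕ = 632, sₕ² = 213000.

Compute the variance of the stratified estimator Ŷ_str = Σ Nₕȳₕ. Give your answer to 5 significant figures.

6.3625 × 10^10

Var(Ŷ_str) = Σₕ Nₕ²(1 − fₕ)sₕ²/nₕ.
East: 1662²·(1 − 72/1662)·66480/72 = 2.4399822 × 10^9.
West: 2783²·(1 − 662/2783)·38210/662 = 3.4070062 × 10^8.
North: 13756²·(1 − 632/13756)·213000/632 = 6.0844442 × 10^10.
Sum = 6.3625125 × 10^10.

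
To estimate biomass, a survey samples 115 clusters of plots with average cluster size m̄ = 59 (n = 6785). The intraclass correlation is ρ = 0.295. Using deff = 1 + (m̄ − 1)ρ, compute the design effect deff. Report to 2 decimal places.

18.11

deff = 1 + (59 − 1)·0.295 = 1 + 17.11 = 18.11.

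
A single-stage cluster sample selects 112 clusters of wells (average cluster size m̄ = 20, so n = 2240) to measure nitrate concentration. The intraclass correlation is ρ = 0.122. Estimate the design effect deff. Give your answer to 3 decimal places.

deff = 1 + (20 − 1)·0.122 = 1 + 2.318 = 3.318.

3.318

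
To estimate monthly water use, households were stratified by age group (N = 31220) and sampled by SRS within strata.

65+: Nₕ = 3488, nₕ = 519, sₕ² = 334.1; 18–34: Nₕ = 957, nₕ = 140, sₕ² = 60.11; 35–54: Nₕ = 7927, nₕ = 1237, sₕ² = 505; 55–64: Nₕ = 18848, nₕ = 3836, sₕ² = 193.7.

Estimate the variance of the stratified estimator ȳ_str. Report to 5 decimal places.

0.04405

Var(ȳ_str) = Σₕ Wₕ²(1 − fₕ)sₕ²/nₕ with Wₕ = Nₕ/N, N = 31220.
65+: Wₕ = 0.11172325; term = 0.11172325²·(1 − 0.14879587)·334.1/519 = 0.0068395888.
18–34: Wₕ = 0.03065343; term = 0.03065343²·(1 − 0.14629049)·60.11/140 = 3.4441883 × 10^-4.
35–54: Wₕ = 0.25390775; term = 0.25390775²·(1 − 0.15604895)·505/1237 = 0.022212163.
55–64: Wₕ = 0.60371557; term = 0.60371557²·(1 − 0.20352292)·193.7/3836 = 0.014658484.
Sum = 0.044054655.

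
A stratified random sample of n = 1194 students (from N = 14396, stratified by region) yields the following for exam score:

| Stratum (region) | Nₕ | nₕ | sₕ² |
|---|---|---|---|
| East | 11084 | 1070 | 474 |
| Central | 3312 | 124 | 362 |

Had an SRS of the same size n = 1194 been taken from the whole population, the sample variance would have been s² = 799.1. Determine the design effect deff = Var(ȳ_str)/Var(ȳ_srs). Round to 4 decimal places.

Var(ȳ_str) = Σ Wₕ²(1−fₕ)sₕ²/nₕ with Wₕ = Nₕ/14396:
  East: (11084/14396)²·(1−1070/11084)·474/1070 = 0.23725479
  Central: (3312/14396)²·(1−124/3312)·362/124 = 0.14873455
  → Var(ȳ_str) = 0.38598934.
Var(ȳ_srs) = (1 − 1194/14396)·799.1/1194 = 0.61375451.
deff = 0.38598934 / 0.61375451 = 0.6289.

0.6289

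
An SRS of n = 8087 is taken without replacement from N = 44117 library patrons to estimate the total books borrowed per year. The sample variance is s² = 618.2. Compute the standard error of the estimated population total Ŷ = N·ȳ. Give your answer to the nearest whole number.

Var(Ŷ) = N²·Var(ȳ) = N²·(1 − n/N)·s²/n.
f = 8087/44117 = 0.18330802; Var(ȳ) = 0.81669198·618.2/8087 = 0.062430936.
Var(Ŷ) = 44117² · 0.062430936 = 1.2150994 × 10^8.
SE(Ŷ) = √(1.2150994 × 10^8) = 11023.

11023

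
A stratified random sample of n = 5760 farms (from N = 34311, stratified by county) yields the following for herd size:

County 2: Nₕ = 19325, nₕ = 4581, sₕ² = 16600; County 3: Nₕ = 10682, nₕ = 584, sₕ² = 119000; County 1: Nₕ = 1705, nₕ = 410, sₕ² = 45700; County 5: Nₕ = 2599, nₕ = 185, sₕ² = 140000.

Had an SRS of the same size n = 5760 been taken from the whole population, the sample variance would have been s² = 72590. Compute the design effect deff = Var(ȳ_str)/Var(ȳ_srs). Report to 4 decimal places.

2.2685

Var(ȳ_str) = Σ Wₕ²(1−fₕ)sₕ²/nₕ with Wₕ = Nₕ/34311:
  County 2: (19325/34311)²·(1−4581/19325)·16600/4581 = 0.87703287
  County 3: (10682/34311)²·(1−584/10682)·119000/584 = 18.670472
  County 1: (1705/34311)²·(1−410/1705)·45700/410 = 0.20905461
  County 5: (2599/34311)²·(1−185/2599)·140000/185 = 4.0330453
  → Var(ȳ_str) = 23.789605.
Var(ȳ_srs) = (1 − 5760/34311)·72590/5760 = 10.486783.
deff = 23.789605 / 10.486783 = 2.2685.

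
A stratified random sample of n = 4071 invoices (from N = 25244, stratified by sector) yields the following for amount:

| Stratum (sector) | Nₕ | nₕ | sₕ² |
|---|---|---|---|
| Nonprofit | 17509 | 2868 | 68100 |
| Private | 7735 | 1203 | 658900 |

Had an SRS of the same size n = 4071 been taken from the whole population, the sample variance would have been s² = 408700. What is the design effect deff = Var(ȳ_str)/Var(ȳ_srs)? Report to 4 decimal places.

Var(ȳ_str) = Σ Wₕ²(1−fₕ)sₕ²/nₕ with Wₕ = Nₕ/25244:
  Nonprofit: (17509/25244)²·(1−2868/17509)·68100/2868 = 9.5517667
  Private: (7735/25244)²·(1−1203/7735)·658900/1203 = 43.42542
  → Var(ȳ_str) = 52.977187.
Var(ȳ_srs) = (1 − 4071/25244)·408700/4071 = 84.203038.
deff = 52.977187 / 84.203038 = 0.6292.

0.6292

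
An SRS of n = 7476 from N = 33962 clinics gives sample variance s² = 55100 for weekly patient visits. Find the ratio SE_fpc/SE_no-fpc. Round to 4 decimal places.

0.8831

f = n/N = 7476/33962 = 0.22012838.
SE_no-fpc = √(s²/n) = 2.7148207; SE_fpc = √((1−f)s²/n) = 2.3974674.
Ratio = √(1−f) = 0.88310340.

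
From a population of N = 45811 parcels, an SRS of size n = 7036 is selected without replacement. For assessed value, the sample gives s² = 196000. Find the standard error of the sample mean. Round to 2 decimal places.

4.86

Under SRS without replacement, Var(ȳ) = (1 − f)·s²/n with f = n/N = 7036/45811 = 0.15358757.
Var(ȳ) = (1 − 0.15358757)·196000/7036 = 0.84641243·27.856737 = 23.578288.
SE(ȳ) = √(23.578288) = 4.86.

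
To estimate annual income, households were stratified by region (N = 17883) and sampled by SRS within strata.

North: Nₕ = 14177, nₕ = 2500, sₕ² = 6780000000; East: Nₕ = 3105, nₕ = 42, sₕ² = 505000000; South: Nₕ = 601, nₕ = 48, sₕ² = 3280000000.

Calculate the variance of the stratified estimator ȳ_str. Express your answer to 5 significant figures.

Var(ȳ_str) = Σₕ Wₕ²(1 − fₕ)sₕ²/nₕ with Wₕ = Nₕ/N, N = 17883.
North: Wₕ = 0.79276408; term = 0.79276408²·(1 − 0.17634196)·6780000000/2500 = 1.4038624 × 10^6.
East: Wₕ = 0.17362859; term = 0.17362859²·(1 − 0.01352657)·505000000/42 = 357577.3.
South: Wₕ = 0.03360734; term = 0.03360734²·(1 − 0.07986689)·3280000000/48 = 71015.223.
Sum = 1.8324549 × 10^6.

1.8325 × 10^6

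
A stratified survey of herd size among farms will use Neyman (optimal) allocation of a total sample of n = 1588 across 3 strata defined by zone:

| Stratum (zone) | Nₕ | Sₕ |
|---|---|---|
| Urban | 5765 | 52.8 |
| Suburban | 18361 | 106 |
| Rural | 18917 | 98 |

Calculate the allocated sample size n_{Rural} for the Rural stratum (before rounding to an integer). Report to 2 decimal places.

Neyman allocation: nₕ = n·NₕSₕ / Σⱼ NⱼSⱼ.
Σ NⱼSⱼ = 5765·52.8 + 18361·106 + 18917·98 = 4.104524 × 10^6.
n_{Rural} = 1588·18917·98 / (4.104524 × 10^6) = 717.24.

717.24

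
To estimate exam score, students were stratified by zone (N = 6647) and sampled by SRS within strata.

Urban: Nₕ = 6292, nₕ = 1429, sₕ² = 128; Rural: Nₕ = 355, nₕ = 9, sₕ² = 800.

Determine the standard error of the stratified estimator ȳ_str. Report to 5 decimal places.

Var(ȳ_str) = Σₕ Wₕ²(1 − fₕ)sₕ²/nₕ with Wₕ = Nₕ/N, N = 6647.
Urban: Wₕ = 0.94659245; term = 0.94659245²·(1 − 0.22711380)·128/1429 = 0.062032512.
Rural: Wₕ = 0.05340755; term = 0.05340755²·(1 − 0.02535211)·800/9 = 0.24711583.
Sum = 0.30914834.
SE = √(0.30914834) = 0.55601.

0.55601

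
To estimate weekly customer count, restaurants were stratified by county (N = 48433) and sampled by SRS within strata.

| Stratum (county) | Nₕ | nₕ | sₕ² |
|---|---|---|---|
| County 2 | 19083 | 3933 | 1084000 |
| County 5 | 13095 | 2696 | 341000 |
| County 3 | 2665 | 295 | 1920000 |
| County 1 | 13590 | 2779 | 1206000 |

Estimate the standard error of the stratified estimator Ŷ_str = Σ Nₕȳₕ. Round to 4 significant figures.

Var(Ŷ_str) = Σₕ Nₕ²(1 − fₕ)sₕ²/nₕ.
County 2: 19083²·(1 − 3933/19083)·1084000/3933 = 7.9682806 × 10^10.
County 5: 13095²·(1 − 2696/13095)·341000/2696 = 1.7223903 × 10^10.
County 3: 2665²·(1 − 295/2665)·1920000/295 = 4.1107851 × 10^10.
County 1: 13590²·(1 − 2779/13590)·1206000/2779 = 6.375938 × 10^10.
Sum = 2.0177394 × 10^11.
SE = √(2.0177394 × 10^11) = 449200.

449200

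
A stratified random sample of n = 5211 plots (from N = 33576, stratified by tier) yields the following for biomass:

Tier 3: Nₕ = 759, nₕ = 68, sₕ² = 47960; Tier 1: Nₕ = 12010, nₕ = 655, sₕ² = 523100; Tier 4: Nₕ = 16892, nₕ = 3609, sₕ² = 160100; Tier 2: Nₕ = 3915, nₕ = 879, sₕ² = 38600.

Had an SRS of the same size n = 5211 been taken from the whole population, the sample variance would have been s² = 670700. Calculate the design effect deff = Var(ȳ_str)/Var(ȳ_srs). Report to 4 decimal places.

Var(ȳ_str) = Σ Wₕ²(1−fₕ)sₕ²/nₕ with Wₕ = Nₕ/33576:
  Tier 3: (759/33576)²·(1−68/759)·47960/68 = 0.3281196
  Tier 1: (12010/33576)²·(1−655/12010)·523100/655 = 96.60857
  Tier 4: (16892/33576)²·(1−3609/16892)·160100/3609 = 8.8292494
  Tier 2: (3915/33576)²·(1−879/3915)·38600/879 = 0.4629926
  → Var(ȳ_str) = 106.22893.
Var(ȳ_srs) = (1 − 5211/33576)·670700/5211 = 108.73292.
deff = 106.22893 / 108.73292 = 0.9770.

0.9770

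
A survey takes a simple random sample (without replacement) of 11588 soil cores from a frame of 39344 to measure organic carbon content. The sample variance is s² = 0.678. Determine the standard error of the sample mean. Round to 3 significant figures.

0.00642

Under SRS without replacement, Var(ȳ) = (1 − f)·s²/n with f = n/N = 11588/39344 = 0.29453030.
Var(ȳ) = (1 − 0.29453030)·0.678/11588 = 0.70546970·5.8508802 × 10^-5 = 4.1276187 × 10^-5.
SE(ȳ) = √(4.1276187 × 10^-5) = 0.00642.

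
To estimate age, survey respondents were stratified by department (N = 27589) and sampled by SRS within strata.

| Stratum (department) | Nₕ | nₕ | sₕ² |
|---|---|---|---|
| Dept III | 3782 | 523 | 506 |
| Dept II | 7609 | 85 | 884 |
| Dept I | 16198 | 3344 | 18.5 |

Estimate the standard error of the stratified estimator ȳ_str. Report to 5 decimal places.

Var(ȳ_str) = Σₕ Wₕ²(1 − fₕ)sₕ²/nₕ with Wₕ = Nₕ/N, N = 27589.
Dept III: Wₕ = 0.13708362; term = 0.13708362²·(1 − 0.13828662)·506/523 = 0.01566689.
Dept II: Wₕ = 0.27579833; term = 0.27579833²·(1 − 0.01117098)·884/85 = 0.78223599.
Dept I: Wₕ = 0.58711805; term = 0.58711805²·(1 − 0.20644524)·18.5/3344 = 0.0015133286.
Sum = 0.79941621.
SE = √(0.79941621) = 0.89410.

0.89410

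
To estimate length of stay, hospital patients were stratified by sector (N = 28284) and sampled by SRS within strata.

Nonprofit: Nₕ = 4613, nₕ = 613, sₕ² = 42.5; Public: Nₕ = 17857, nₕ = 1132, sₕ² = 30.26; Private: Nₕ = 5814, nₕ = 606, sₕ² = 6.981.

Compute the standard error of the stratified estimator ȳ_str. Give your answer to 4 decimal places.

Var(ȳ_str) = Σₕ Wₕ²(1 − fₕ)sₕ²/nₕ with Wₕ = Nₕ/N, N = 28284.
Nonprofit: Wₕ = 0.16309574; term = 0.16309574²·(1 − 0.13288532)·42.5/613 = 0.0015991538.
Public: Wₕ = 0.63134634; term = 0.63134634²·(1 − 0.06339251)·30.26/1132 = 0.0099796536.
Private: Wₕ = 0.20555791; term = 0.20555791²·(1 − 0.10423117)·6.981/606 = 4.3602296 × 10^-4.
Sum = 0.01201483.
SE = √(0.01201483) = 0.1096.

0.1096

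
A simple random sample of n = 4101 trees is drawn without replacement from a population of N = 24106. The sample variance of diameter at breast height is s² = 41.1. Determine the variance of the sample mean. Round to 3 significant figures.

Under SRS without replacement, Var(ȳ) = (1 − f)·s²/n with f = n/N = 4101/24106 = 0.17012362.
Var(ȳ) = (1 − 0.17012362)·41.1/4101 = 0.82987638·0.010021946 = 0.0083169761.

0.00832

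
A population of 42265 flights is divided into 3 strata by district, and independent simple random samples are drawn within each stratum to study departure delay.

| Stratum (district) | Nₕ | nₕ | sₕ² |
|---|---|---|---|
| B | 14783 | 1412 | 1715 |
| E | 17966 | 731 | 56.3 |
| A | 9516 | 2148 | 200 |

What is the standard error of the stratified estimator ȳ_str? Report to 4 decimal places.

Var(ȳ_str) = Σₕ Wₕ²(1 − fₕ)sₕ²/nₕ with Wₕ = Nₕ/N, N = 42265.
B: Wₕ = 0.34976931; term = 0.34976931²·(1 − 0.09551512)·1715/1412 = 0.13439841.
E: Wₕ = 0.42507985; term = 0.42507985²·(1 − 0.04068797)·56.3/731 = 0.013350329.
A: Wₕ = 0.22515083; term = 0.22515083²·(1 − 0.22572509)·200/2148 = 0.0036545846.
Sum = 0.15140332.
SE = √(0.15140332) = 0.3891.

0.3891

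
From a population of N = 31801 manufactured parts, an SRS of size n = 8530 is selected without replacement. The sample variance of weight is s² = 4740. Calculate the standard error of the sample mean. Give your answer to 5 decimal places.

Under SRS without replacement, Var(ȳ) = (1 − f)·s²/n with f = n/N = 8530/31801 = 0.26823056.
Var(ȳ) = (1 − 0.26823056)·4740/8530 = 0.73176944·0.55568581 = 0.4066339.
SE(ȳ) = √(0.4066339) = 0.63768.

0.63768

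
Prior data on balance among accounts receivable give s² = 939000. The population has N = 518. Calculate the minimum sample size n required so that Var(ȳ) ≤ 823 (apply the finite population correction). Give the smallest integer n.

Without fpc, n₀ = s²/D = 939000/823 = 1140.9478.
With fpc, (1 − n/N)·s²/n ≤ D requires n ≥ n₀/(1 + n₀/N) = 1140.9478/(1 + 1140.9478/518) = 356.2565.
Rounding up, n = 357.

357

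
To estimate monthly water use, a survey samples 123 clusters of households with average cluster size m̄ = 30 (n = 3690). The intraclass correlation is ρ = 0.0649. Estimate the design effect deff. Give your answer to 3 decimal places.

deff = 1 + (30 − 1)·0.0649 = 1 + 1.8821 = 2.8821.

2.882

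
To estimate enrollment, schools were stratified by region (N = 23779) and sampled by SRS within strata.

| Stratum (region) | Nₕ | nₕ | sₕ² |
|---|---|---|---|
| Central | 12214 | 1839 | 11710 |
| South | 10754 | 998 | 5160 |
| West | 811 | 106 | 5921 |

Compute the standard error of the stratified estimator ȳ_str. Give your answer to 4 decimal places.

Var(ȳ_str) = Σₕ Wₕ²(1 − fₕ)sₕ²/nₕ with Wₕ = Nₕ/N, N = 23779.
Central: Wₕ = 0.51364649; term = 0.51364649²·(1 − 0.15056493)·11710/1839 = 1.427033.
South: Wₕ = 0.45224778; term = 0.45224778²·(1 − 0.09280268)·5160/998 = 0.95934278.
West: Wₕ = 0.03410572; term = 0.03410572²·(1 − 0.13070284)·5921/106 = 0.056482251.
Sum = 2.442858.
SE = √(2.442858) = 1.5630.

1.5630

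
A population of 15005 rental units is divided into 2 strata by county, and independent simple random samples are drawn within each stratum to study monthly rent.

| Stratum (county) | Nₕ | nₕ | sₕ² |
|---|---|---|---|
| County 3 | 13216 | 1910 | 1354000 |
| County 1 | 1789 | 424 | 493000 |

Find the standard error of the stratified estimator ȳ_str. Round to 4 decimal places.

21.9789

Var(ȳ_str) = Σₕ Wₕ²(1 − fₕ)sₕ²/nₕ with Wₕ = Nₕ/N, N = 15005.
County 3: Wₕ = 0.88077308; term = 0.88077308²·(1 − 0.14452179)·1354000/1910 = 470.45957.
County 1: Wₕ = 0.11922692; term = 0.11922692²·(1 − 0.23700391)·493000/424 = 12.611073.
Sum = 483.07064.
SE = √(483.07064) = 21.9789.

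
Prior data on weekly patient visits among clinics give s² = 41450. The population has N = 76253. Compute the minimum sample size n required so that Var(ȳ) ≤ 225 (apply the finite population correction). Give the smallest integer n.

184

Without fpc, n₀ = s²/D = 41450/225 = 184.2222.
With fpc, (1 − n/N)·s²/n ≤ D requires n ≥ n₀/(1 + n₀/N) = 184.2222/(1 + 184.2222/76253) = 183.7782.
Rounding up, n = 184.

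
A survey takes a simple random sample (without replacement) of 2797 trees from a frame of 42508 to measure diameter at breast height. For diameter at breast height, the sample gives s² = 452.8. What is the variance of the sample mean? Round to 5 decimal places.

0.15124

Under SRS without replacement, Var(ȳ) = (1 − f)·s²/n with f = n/N = 2797/42508 = 0.06579938.
Var(ȳ) = (1 − 0.06579938)·452.8/2797 = 0.93420062·0.16188774 = 0.15123562.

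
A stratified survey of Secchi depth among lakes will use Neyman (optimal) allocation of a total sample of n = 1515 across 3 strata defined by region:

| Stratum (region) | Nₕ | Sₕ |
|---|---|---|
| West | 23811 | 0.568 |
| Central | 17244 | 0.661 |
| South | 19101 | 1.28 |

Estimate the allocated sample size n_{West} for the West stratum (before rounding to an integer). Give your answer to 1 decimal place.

415.0

Neyman allocation: nₕ = n·NₕSₕ / Σⱼ NⱼSⱼ.
Σ NⱼSⱼ = 23811·0.568 + 17244·0.661 + 19101·1.28 = 49372.212.
n_{West} = 1515·23811·0.568 / 49372.212 = 415.0.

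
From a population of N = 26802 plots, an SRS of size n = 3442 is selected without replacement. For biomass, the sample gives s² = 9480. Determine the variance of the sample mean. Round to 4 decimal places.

Under SRS without replacement, Var(ȳ) = (1 − f)·s²/n with f = n/N = 3442/26802 = 0.12842325.
Var(ȳ) = (1 − 0.12842325)·9480/3442 = 0.87157675·2.7542127 = 2.4005077.

2.4005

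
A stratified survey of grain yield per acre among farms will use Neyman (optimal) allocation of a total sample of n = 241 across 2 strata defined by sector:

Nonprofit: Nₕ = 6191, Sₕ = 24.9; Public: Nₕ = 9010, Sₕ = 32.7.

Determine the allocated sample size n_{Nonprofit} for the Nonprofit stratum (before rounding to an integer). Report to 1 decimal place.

82.8

Neyman allocation: nₕ = n·NₕSₕ / Σⱼ NⱼSⱼ.
Σ NⱼSⱼ = 6191·24.9 + 9010·32.7 = 448782.9.
n_{Nonprofit} = 241·6191·24.9 / 448782.9 = 82.8.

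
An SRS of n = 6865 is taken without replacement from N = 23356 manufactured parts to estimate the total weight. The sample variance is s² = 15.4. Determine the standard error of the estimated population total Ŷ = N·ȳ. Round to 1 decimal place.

929.5

Var(Ŷ) = N²·Var(ȳ) = N²·(1 − n/N)·s²/n.
f = 6865/23356 = 0.29392875; Var(ȳ) = 0.70607125·15.4/6865 = 0.0015839034.
Var(Ŷ) = 23356² · 0.0015839034 = 864023.64.
SE(Ŷ) = √(864023.64) = 929.5.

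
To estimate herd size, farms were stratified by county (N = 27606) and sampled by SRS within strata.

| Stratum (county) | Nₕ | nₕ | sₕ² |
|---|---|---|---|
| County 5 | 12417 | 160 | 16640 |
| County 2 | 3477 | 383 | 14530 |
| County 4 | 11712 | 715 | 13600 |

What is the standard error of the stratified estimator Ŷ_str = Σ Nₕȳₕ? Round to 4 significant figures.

Var(Ŷ_str) = Σₕ Nₕ²(1 − fₕ)sₕ²/nₕ.
County 5: 12417²·(1 − 160/12417)·16640/160 = 1.5828298 × 10^10.
County 2: 3477²·(1 − 383/3477)·14530/383 = 4.0812372 × 10^8.
County 4: 11712²·(1 − 715/11712)·13600/715 = 2.4498424 × 10^9.
Sum = 1.8686264 × 10^10.
SE = √(1.8686264 × 10^10) = 136700.

136700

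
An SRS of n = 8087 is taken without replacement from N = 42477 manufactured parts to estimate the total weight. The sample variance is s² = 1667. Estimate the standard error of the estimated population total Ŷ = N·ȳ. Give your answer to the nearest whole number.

Var(Ŷ) = N²·Var(ȳ) = N²·(1 − n/N)·s²/n.
f = 8087/42477 = 0.19038539; Var(ȳ) = 0.80961461·1667/8087 = 0.16688853.
Var(Ŷ) = 42477² · 0.16688853 = 3.0111623 × 10^8.
SE(Ŷ) = √(3.0111623 × 10^8) = 17353.

17353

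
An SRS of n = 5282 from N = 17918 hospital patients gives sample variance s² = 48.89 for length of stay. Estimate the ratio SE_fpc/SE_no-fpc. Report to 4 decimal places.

f = n/N = 5282/17918 = 0.29478736.
SE_no-fpc = √(s²/n) = 0.096207919; SE_fpc = √((1−f)s²/n) = 0.080792466.
Ratio = √(1−f) = 0.83976939.

0.8398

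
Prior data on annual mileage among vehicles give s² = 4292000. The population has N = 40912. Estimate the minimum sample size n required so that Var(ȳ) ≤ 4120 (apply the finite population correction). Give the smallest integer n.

1016

Without fpc, n₀ = s²/D = 4292000/4120 = 1041.7476.
With fpc, (1 − n/N)·s²/n ≤ D requires n ≥ n₀/(1 + n₀/N) = 1041.7476/(1 + 1041.7476/40912) = 1015.8801.
Rounding up, n = 1016.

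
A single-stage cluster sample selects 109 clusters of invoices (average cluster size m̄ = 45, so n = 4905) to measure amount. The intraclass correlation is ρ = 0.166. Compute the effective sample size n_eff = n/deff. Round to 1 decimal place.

590.7

deff = 1 + (45 − 1)·0.166 = 1 + 7.304 = 8.304.
n_eff = 4905 / 8.304 = 590.7.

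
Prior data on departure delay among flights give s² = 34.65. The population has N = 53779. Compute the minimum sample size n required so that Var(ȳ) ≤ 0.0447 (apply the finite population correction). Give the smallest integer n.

765

Without fpc, n₀ = s²/D = 34.65/0.0447 = 775.1678.
With fpc, (1 − n/N)·s²/n ≤ D requires n ≥ n₀/(1 + n₀/N) = 775.1678/(1 + 775.1678/53779) = 764.1533.
Rounding up, n = 765.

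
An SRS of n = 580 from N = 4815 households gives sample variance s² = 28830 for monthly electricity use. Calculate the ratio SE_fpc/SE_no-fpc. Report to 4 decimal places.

f = n/N = 580/4815 = 0.12045691.
SE_no-fpc = √(s²/n) = 7.0503118; SE_fpc = √((1−f)s²/n) = 6.6120615.
Ratio = √(1−f) = 0.93783959.

0.9378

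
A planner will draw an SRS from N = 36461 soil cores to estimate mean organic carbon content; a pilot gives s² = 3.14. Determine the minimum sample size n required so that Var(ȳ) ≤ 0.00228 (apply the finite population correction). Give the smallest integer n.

1328

Without fpc, n₀ = s²/D = 3.14/0.00228 = 1377.1930.
With fpc, (1 − n/N)·s²/n ≤ D requires n ≥ n₀/(1 + n₀/N) = 1377.1930/(1 + 1377.1930/36461) = 1327.0674.
Rounding up, n = 1328.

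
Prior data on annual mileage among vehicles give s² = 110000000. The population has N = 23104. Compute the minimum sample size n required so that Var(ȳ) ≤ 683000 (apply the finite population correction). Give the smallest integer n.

Without fpc, n₀ = s²/D = 110000000/683000 = 161.0542.
With fpc, (1 − n/N)·s²/n ≤ D requires n ≥ n₀/(1 + n₀/N) = 161.0542/(1 + 161.0542/23104) = 159.9393.
Rounding up, n = 160.

160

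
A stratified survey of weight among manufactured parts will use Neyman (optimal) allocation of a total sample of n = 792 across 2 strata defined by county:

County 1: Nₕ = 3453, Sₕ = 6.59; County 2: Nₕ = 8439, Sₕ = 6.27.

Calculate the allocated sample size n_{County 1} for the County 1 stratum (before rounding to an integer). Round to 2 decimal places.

Neyman allocation: nₕ = n·NₕSₕ / Σⱼ NⱼSⱼ.
Σ NⱼSⱼ = 3453·6.59 + 8439·6.27 = 75667.8.
n_{County 1} = 792·3453·6.59 / 75667.8 = 238.17.

238.17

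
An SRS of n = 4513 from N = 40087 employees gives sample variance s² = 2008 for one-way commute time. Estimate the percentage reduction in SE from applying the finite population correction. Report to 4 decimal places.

f = n/N = 4513/40087 = 0.11258014.
SE_no-fpc = √(s²/n) = 0.66703587; SE_fpc = √((1−f)s²/n) = 0.62836757.
Ratio = √(1−f) = 0.94202965. Reduction = 100·(1 − 0.94202965) = 5.7970%.

5.7970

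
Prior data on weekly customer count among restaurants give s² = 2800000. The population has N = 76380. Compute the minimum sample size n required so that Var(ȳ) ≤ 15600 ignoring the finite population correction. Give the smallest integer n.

Without fpc, n₀ = s²/D = 2800000/15600 = 179.4872.
Rounding up, n = 180.

180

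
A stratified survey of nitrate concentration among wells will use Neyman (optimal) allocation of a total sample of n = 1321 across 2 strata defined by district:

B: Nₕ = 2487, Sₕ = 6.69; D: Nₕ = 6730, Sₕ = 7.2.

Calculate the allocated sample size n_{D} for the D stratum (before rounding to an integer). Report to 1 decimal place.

Neyman allocation: nₕ = n·NₕSₕ / Σⱼ NⱼSⱼ.
Σ NⱼSⱼ = 2487·6.69 + 6730·7.2 = 65094.03.
n_{D} = 1321·6730·7.2 / 65094.03 = 983.4.

983.4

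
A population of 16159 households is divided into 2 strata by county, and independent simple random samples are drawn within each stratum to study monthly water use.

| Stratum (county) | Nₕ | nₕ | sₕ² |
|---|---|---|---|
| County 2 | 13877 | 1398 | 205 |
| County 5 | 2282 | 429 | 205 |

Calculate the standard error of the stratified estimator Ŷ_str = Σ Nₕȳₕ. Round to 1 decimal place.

Var(Ŷ_str) = Σₕ Nₕ²(1 − fₕ)sₕ²/nₕ.
County 2: 13877²·(1 − 1398/13877)·205/1398 = 2.5393471 × 10^7.
County 5: 2282²·(1 − 429/2282)·205/429 = 2.0206339 × 10^6.
Sum = 2.7414105 × 10^7.
SE = √(2.7414105 × 10^7) = 5235.8.

5235.8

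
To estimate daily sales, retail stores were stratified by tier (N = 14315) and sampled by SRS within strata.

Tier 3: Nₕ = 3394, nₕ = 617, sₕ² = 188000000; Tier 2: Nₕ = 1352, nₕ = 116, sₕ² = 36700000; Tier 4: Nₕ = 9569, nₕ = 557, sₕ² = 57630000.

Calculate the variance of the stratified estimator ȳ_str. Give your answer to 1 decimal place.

60135.5

Var(ȳ_str) = Σₕ Wₕ²(1 − fₕ)sₕ²/nₕ with Wₕ = Nₕ/N, N = 14315.
Tier 3: Wₕ = 0.23709396; term = 0.23709396²·(1 − 0.18179140)·188000000/617 = 14014.503.
Tier 2: Wₕ = 0.09444638; term = 0.09444638²·(1 − 0.08579882)·36700000/116 = 2580.0049.
Tier 4: Wₕ = 0.66845966; term = 0.66845966²·(1 − 0.05820880)·57630000/557 = 43541.006.
Sum = 60135.514.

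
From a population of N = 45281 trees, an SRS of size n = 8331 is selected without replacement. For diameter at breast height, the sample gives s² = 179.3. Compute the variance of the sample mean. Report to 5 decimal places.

0.01756

Under SRS without replacement, Var(ȳ) = (1 − f)·s²/n with f = n/N = 8331/45281 = 0.18398445.
Var(ȳ) = (1 − 0.18398445)·179.3/8331 = 0.81601555·0.021522026 = 0.017562308.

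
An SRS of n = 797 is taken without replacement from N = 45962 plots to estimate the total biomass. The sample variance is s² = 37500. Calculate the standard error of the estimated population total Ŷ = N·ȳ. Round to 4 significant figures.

312500

Var(Ŷ) = N²·Var(ȳ) = N²·(1 − n/N)·s²/n.
f = 797/45962 = 0.01734041; Var(ȳ) = 0.98265959·37500/797 = 46.235552.
Var(Ŷ) = 45962² · 46.235552 = 9.7672855 × 10^10.
SE(Ŷ) = √(9.7672855 × 10^10) = 312500.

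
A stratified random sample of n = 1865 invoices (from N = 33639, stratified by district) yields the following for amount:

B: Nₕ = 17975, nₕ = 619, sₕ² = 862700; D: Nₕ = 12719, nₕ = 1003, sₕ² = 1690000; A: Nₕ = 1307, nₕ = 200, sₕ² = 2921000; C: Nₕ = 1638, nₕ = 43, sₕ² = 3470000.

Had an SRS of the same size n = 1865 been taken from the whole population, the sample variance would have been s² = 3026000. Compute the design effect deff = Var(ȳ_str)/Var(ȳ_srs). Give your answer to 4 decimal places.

0.5293

Var(ȳ_str) = Σ Wₕ²(1−fₕ)sₕ²/nₕ with Wₕ = Nₕ/33639:
  B: (17975/33639)²·(1−619/17975)·862700/619 = 384.23908
  D: (12719/33639)²·(1−1003/12719)·1690000/1003 = 221.88705
  A: (1307/33639)²·(1−200/1307)·2921000/200 = 18.674054
  C: (1638/33639)²·(1−43/1638)·3470000/43 = 186.3157
  → Var(ȳ_str) = 811.11588.
Var(ȳ_srs) = (1 − 1865/33639)·3026000/1865 = 1532.565.
deff = 811.11588 / 1532.565 = 0.5293.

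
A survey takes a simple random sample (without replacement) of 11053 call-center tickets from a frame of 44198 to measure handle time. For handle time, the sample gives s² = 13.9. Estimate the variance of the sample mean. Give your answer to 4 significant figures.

9.431 × 10^-4

Under SRS without replacement, Var(ȳ) = (1 − f)·s²/n with f = n/N = 11053/44198 = 0.25007919.
Var(ȳ) = (1 − 0.25007919)·13.9/11053 = 0.74992081·0.0012575771 = 9.4308326 × 10^-4.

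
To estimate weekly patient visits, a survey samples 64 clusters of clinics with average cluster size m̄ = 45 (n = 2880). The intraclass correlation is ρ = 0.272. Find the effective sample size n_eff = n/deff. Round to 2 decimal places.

222.09

deff = 1 + (45 − 1)·0.272 = 1 + 11.968 = 12.968.
n_eff = 2880 / 12.968 = 222.09.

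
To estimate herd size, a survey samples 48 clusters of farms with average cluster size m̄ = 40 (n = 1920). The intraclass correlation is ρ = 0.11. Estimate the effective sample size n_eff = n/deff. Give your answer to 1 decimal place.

deff = 1 + (40 − 1)·0.11 = 1 + 4.29 = 5.29.
n_eff = 1920 / 5.29 = 362.9.

362.9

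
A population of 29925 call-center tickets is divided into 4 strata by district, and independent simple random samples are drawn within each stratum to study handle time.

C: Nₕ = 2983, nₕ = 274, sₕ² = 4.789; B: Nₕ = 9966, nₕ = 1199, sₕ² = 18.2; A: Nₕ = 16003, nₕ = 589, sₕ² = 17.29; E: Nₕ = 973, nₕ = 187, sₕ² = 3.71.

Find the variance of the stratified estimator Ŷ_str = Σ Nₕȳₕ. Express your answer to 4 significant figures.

8.724 × 10^6

Var(Ŷ_str) = Σₕ Nₕ²(1 − fₕ)sₕ²/nₕ.
C: 2983²·(1 − 274/2983)·4.789/274 = 141239.62.
B: 9966²·(1 − 1199/9966)·18.2/1199 = 1.326246 × 10^6.
A: 16003²·(1 − 589/16003)·17.29/589 = 7.2409652 × 10^6.
E: 973²·(1 − 187/973)·3.71/187 = 15172.868.
Sum = 8.7236237 × 10^6.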